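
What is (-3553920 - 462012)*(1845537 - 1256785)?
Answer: -2364387996864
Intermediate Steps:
(-3553920 - 462012)*(1845537 - 1256785) = -4015932*588752 = -2364387996864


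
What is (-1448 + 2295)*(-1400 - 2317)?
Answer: -3148299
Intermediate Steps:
(-1448 + 2295)*(-1400 - 2317) = 847*(-3717) = -3148299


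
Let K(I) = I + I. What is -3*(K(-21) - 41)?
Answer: 249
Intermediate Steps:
K(I) = 2*I
-3*(K(-21) - 41) = -3*(2*(-21) - 41) = -3*(-42 - 41) = -3*(-83) = 249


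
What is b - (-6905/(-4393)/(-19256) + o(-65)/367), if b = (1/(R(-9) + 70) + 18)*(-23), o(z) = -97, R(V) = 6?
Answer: -244223473948449/589857282584 ≈ -414.04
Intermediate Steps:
b = -31487/76 (b = (1/(6 + 70) + 18)*(-23) = (1/76 + 18)*(-23) = (1369/76)*(-23) = -31487/76 ≈ -414.30)
b - (-6905/(-4393)/(-19256) + o(-65)/367) = -31487/76 - (-6905/(-4393)/(-19256) - 97/367) = -31487/76 - (-6905*(-1/4393)*(-1/19256) - 97*1/367) = -31487/76 - ((6905/4393)*(-1/19256) - 97/367) = -31487/76 - (-6905/84591608 - 97/367) = -31487/76 - 1*(-8207920111/31045120136) = -31487/76 + 8207920111/31045120136 = -244223473948449/589857282584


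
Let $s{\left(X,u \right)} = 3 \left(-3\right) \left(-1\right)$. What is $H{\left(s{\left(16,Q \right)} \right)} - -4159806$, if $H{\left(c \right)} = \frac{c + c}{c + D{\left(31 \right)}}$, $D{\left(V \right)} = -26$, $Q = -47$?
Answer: $\frac{70716684}{17} \approx 4.1598 \cdot 10^{6}$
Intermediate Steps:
$s{\left(X,u \right)} = 9$ ($s{\left(X,u \right)} = \left(-9\right) \left(-1\right) = 9$)
$H{\left(c \right)} = \frac{2 c}{-26 + c}$ ($H{\left(c \right)} = \frac{c + c}{c - 26} = \frac{2 c}{-26 + c}$)
$H{\left(s{\left(16,Q \right)} \right)} - -4159806 = 2 \cdot 9 \frac{1}{-26 + 9} - -4159806 = 2 \cdot 9 \frac{1}{-17} + 4159806 = 2 \cdot 9 \left(- \frac{1}{17}\right) + 4159806 = - \frac{18}{17} + 4159806 = \frac{70716684}{17}$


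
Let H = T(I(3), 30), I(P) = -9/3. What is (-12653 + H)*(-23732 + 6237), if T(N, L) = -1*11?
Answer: 221556680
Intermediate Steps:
I(P) = -3 (I(P) = -9*⅓ = -3)
T(N, L) = -11
H = -11
(-12653 + H)*(-23732 + 6237) = (-12653 - 11)*(-23732 + 6237) = -12664*(-17495) = 221556680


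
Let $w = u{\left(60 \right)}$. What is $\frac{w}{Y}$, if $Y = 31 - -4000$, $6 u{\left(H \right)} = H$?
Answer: $\frac{10}{4031} \approx 0.0024808$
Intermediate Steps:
$u{\left(H \right)} = \frac{H}{6}$
$w = 10$ ($w = \frac{1}{6} \cdot 60 = 10$)
$Y = 4031$ ($Y = 31 + 4000 = 4031$)
$\frac{w}{Y} = \frac{10}{4031}$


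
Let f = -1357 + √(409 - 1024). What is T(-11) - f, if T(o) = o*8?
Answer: 1269 - I*√615 ≈ 1269.0 - 24.799*I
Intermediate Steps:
T(o) = 8*o
f = -1357 + I*√615 (f = -1357 + √(-615) = -1357 + I*√615 ≈ -1357.0 + 24.799*I)
T(-11) - f = 8*(-11) - (-1357 + I*√615) = -88 + (1357 - I*√615) = 1269 - I*√615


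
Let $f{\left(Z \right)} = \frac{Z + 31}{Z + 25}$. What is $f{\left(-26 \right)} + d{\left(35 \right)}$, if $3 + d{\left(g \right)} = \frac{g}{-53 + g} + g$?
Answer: $\frac{451}{18} \approx 25.056$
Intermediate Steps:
$f{\left(Z \right)} = \frac{31 + Z}{25 + Z}$
$d{\left(g \right)} = -3 + g + \frac{g}{-53 + g}$ ($d{\left(g \right)} = -3 + \left(\frac{g}{-53 + g} + g\right) = -3 + \left(g + \frac{g}{-53 + g}\right) = -3 + g + \frac{g}{-53 + g}$)
$f{\left(-26 \right)} + d{\left(35 \right)} = \frac{31 - 26}{25 - 26} + \frac{159 + 35^{2} - 1925}{-53 + 35} = \frac{1}{-1} \cdot 5 + \frac{159 + 1225 - 1925}{-18} = \left(-1\right) 5 - - \frac{541}{18} = -5 + \frac{541}{18} = \frac{451}{18}$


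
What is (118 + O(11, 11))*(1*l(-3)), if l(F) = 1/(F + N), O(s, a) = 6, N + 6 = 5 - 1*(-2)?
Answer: -62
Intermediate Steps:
N = 1 (N = -6 + (5 - 1*(-2)) = -6 + (5 + 2) = -6 + 7 = 1)
l(F) = 1/(1 + F) (l(F) = 1/(F + 1) = 1/(1 + F))
(118 + O(11, 11))*(1*l(-3)) = (118 + 6)*(1/(1 - 3)) = 124*(1/(-2)) = 124*(1*(-½)) = 124*(-½) = -62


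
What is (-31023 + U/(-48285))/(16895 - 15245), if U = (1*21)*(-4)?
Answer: -45392287/2414250 ≈ -18.802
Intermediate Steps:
U = -84 (U = 21*(-4) = -84)
(-31023 + U/(-48285))/(16895 - 15245) = (-31023 - 84/(-48285))/(16895 - 15245) = (-31023 - 84*(-1/48285))/1650 = (-31023 + 28/16095)*(1/1650) = -499315157/16095*1/1650 = -45392287/2414250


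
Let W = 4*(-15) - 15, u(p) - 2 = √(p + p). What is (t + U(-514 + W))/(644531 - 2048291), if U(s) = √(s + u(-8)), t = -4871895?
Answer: 324793/93584 - √(-587 + 4*I)/1403760 ≈ 3.4706 - 1.726e-5*I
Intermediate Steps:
u(p) = 2 + √2*√p (u(p) = 2 + √(p + p) = 2 + √(2*p) = 2 + √2*√p)
W = -75 (W = -60 - 15 = -75)
U(s) = √(2 + s + 4*I) (U(s) = √(s + (2 + √2*√(-8))) = √(s + (2 + √2*(2*I*√2))) = √(s + (2 + 4*I)) = √(2 + s + 4*I))
(t + U(-514 + W))/(644531 - 2048291) = (-4871895 + √(2 + (-514 - 75) + 4*I))/(644531 - 2048291) = (-4871895 + √(2 - 589 + 4*I))/(-1403760) = (-4871895 + √(-587 + 4*I))*(-1/1403760) = 324793/93584 - √(-587 + 4*I)/1403760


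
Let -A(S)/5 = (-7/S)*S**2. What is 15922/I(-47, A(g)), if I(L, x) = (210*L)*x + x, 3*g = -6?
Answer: 7961/345415 ≈ 0.023048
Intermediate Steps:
g = -2 (g = (1/3)*(-6) = -2)
A(S) = 35*S (A(S) = -5*(-7/S)*S**2 = -(-35)*S = 35*S)
I(L, x) = x + 210*L*x (I(L, x) = 210*L*x + x = x + 210*L*x)
15922/I(-47, A(g)) = 15922/(((35*(-2))*(1 + 210*(-47)))) = 15922/((-70*(1 - 9870))) = 15922/((-70*(-9869))) = 15922/690830 = 15922*(1/690830) = 7961/345415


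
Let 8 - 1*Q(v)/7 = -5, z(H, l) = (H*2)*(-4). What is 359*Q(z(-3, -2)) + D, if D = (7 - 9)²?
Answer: 32673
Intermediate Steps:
z(H, l) = -8*H (z(H, l) = (2*H)*(-4) = -8*H)
Q(v) = 91 (Q(v) = 56 - 7*(-5) = 56 + 35 = 91)
D = 4 (D = (-2)² = 4)
359*Q(z(-3, -2)) + D = 359*91 + 4 = 32669 + 4 = 32673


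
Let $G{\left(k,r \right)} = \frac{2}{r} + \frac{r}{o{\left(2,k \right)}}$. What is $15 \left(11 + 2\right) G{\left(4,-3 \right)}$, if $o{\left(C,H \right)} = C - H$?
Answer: $\frac{325}{2} \approx 162.5$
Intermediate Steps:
$G{\left(k,r \right)} = \frac{2}{r} + \frac{r}{2 - k}$
$15 \left(11 + 2\right) G{\left(4,-3 \right)} = 15 \left(11 + 2\right) \left(\frac{2}{-3} - - \frac{3}{-2 + 4}\right) = 15 \cdot 13 \left(2 \left(- \frac{1}{3}\right) - - \frac{3}{2}\right) = 195 \left(- \frac{2}{3} - \left(-3\right) \frac{1}{2}\right) = 195 \left(- \frac{2}{3} + \frac{3}{2}\right) = 195 \cdot \frac{5}{6} = \frac{325}{2}$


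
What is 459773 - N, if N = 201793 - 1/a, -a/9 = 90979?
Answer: 211236861779/818811 ≈ 2.5798e+5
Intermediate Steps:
a = -818811 (a = -9*90979 = -818811)
N = 165230328124/818811 (N = 201793 - 1/(-818811) = 201793 - 1*(-1/818811) = 201793 + 1/818811 = 165230328124/818811 ≈ 2.0179e+5)
459773 - N = 459773 - 1*165230328124/818811 = 459773 - 165230328124/818811 = 211236861779/818811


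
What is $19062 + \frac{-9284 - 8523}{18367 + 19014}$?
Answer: $\frac{712538815}{37381} \approx 19062.0$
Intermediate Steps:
$19062 + \frac{-9284 - 8523}{18367 + 19014} = 19062 - \frac{17807}{37381} = \frac{712538815}{37381}$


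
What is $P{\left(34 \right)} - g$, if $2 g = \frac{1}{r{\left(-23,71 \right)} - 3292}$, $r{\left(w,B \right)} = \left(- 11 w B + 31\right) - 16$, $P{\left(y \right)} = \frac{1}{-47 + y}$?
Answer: $- \frac{29385}{381836} \approx -0.076957$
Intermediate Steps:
$r{\left(w,B \right)} = 15 - 11 B w$ ($r{\left(w,B \right)} = \left(- 11 B w + 31\right) - 16 = \left(31 - 11 B w\right) - 16 = 15 - 11 B w$)
$g = \frac{1}{29372}$ ($g = \frac{1}{2 \left(\left(15 - 781 \left(-23\right)\right) - 3292\right)} = \frac{1}{2 \left(\left(15 + 17963\right) - 3292\right)} = \frac{1}{2 \left(17978 - 3292\right)} = \frac{1}{2 \cdot 14686} = \frac{1}{2} \cdot \frac{1}{14686} = \frac{1}{29372} \approx 3.4046 \cdot 10^{-5}$)
$P{\left(34 \right)} - g = \frac{1}{-47 + 34} - \frac{1}{29372} = \frac{1}{-13} - \frac{1}{29372} = - \frac{1}{13} - \frac{1}{29372} = - \frac{29385}{381836}$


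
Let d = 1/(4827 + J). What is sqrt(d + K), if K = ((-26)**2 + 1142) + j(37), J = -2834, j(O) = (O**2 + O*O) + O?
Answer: 5*sqrt(729744922)/1993 ≈ 67.772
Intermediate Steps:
j(O) = O + 2*O**2 (j(O) = (O**2 + O**2) + O = 2*O**2 + O = O + 2*O**2)
K = 4593 (K = ((-26)**2 + 1142) + 37*(1 + 2*37) = (676 + 1142) + 37*(1 + 74) = 1818 + 37*75 = 1818 + 2775 = 4593)
d = 1/1993 (d = 1/(4827 - 2834) = 1/1993 ≈ 0.00050176)
sqrt(d + K) = sqrt(1/1993 + 4593) = sqrt(9153850/1993) = 5*sqrt(729744922)/1993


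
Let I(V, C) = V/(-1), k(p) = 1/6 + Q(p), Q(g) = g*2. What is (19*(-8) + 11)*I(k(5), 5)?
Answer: 2867/2 ≈ 1433.5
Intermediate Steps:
Q(g) = 2*g
k(p) = ⅙ + 2*p (k(p) = 1/6 + 2*p = ⅙ + 2*p)
I(V, C) = -V (I(V, C) = V*(-1) = -V)
(19*(-8) + 11)*I(k(5), 5) = (19*(-8) + 11)*(-(⅙ + 2*5)) = (-152 + 11)*(-(⅙ + 10)) = -(-141)*61/6 = -141*(-61/6) = 2867/2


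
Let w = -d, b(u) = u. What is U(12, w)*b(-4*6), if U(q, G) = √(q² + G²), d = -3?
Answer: -72*√17 ≈ -296.86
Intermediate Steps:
w = 3 (w = -1*(-3) = 3)
U(q, G) = √(G² + q²)
U(12, w)*b(-4*6) = √(3² + 12²)*(-4*6) = √(9 + 144)*(-24) = √153*(-24) = (3*√17)*(-24) = -72*√17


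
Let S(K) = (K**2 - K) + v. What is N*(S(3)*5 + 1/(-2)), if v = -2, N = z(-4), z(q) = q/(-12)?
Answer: 13/2 ≈ 6.5000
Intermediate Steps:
z(q) = -q/12 (z(q) = q*(-1/12) = -q/12)
N = 1/3 (N = -1/12*(-4) = 1/3 ≈ 0.33333)
S(K) = -2 + K**2 - K (S(K) = (K**2 - K) - 2 = -2 + K**2 - K)
N*(S(3)*5 + 1/(-2)) = ((-2 + 3**2 - 1*3)*5 + 1/(-2))/3 = ((-2 + 9 - 3)*5 - 1/2)/3 = (4*5 - 1/2)/3 = (20 - 1/2)/3 = (1/3)*(39/2) = 13/2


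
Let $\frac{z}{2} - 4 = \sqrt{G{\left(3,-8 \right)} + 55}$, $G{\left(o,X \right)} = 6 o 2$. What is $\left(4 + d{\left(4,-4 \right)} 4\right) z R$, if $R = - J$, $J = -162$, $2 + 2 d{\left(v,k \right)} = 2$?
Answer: $5184 + 1296 \sqrt{91} \approx 17547.0$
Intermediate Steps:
$d{\left(v,k \right)} = 0$ ($d{\left(v,k \right)} = -1 + \frac{1}{2} \cdot 2 = -1 + 1 = 0$)
$G{\left(o,X \right)} = 12 o$
$z = 8 + 2 \sqrt{91}$ ($z = 8 + 2 \sqrt{12 \cdot 3 + 55} = 8 + 2 \sqrt{36 + 55} = 8 + 2 \sqrt{91} \approx 27.079$)
$R = 162$ ($R = \left(-1\right) \left(-162\right) = 162$)
$\left(4 + d{\left(4,-4 \right)} 4\right) z R = \left(4 + 0 \cdot 4\right) \left(8 + 2 \sqrt{91}\right) 162 = \left(4 + 0\right) \left(8 + 2 \sqrt{91}\right) 162 = 4 \left(8 + 2 \sqrt{91}\right) 162 = \left(32 + 8 \sqrt{91}\right) 162 = 5184 + 1296 \sqrt{91}$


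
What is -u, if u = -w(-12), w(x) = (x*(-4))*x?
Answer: -576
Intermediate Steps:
w(x) = -4*x² (w(x) = (-4*x)*x = -4*x²)
u = 576 (u = -(-4)*(-12)² = -(-4)*144 = -1*(-576) = 576)
-u = -1*576 = -576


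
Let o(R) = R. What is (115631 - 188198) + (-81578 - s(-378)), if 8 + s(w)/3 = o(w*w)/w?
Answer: -152987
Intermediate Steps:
s(w) = -24 + 3*w (s(w) = -24 + 3*((w*w)/w) = -24 + 3*(w**2/w) = -24 + 3*w)
(115631 - 188198) + (-81578 - s(-378)) = (115631 - 188198) + (-81578 - (-24 + 3*(-378))) = -72567 + (-81578 - (-24 - 1134)) = -72567 + (-81578 - 1*(-1158)) = -72567 + (-81578 + 1158) = -72567 - 80420 = -152987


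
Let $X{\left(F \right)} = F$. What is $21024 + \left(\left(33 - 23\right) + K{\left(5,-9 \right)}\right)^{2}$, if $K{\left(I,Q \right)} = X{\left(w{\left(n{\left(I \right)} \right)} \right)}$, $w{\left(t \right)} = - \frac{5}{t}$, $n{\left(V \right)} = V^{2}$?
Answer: $\frac{528001}{25} \approx 21120.0$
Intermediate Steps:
$K{\left(I,Q \right)} = - \frac{5}{I^{2}}$
$21024 + \left(\left(33 - 23\right) + K{\left(5,-9 \right)}\right)^{2} = 21024 + \left(\left(33 - 23\right) - \frac{5}{25}\right)^{2} = 21024 + \left(10 - \frac{1}{5}\right)^{2} = 21024 + \left(\frac{49}{5}\right)^{2} = 21024 + \frac{2401}{25} = \frac{528001}{25}$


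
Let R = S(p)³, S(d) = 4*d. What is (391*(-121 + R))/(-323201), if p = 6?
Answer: -5357873/323201 ≈ -16.578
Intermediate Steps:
R = 13824 (R = (4*6)³ = 24³ = 13824)
(391*(-121 + R))/(-323201) = (391*(-121 + 13824))/(-323201) = (391*13703)*(-1/323201) = 5357873*(-1/323201) = -5357873/323201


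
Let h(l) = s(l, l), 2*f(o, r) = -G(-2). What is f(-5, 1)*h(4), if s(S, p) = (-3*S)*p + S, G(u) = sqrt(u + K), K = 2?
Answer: 0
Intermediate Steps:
G(u) = sqrt(2 + u) (G(u) = sqrt(u + 2) = sqrt(2 + u))
s(S, p) = S - 3*S*p (s(S, p) = -3*S*p + S = S - 3*S*p)
f(o, r) = 0 (f(o, r) = (-sqrt(2 - 2))/2 = (-sqrt(0))/2 = (-1*0)/2 = (1/2)*0 = 0)
h(l) = l*(1 - 3*l)
f(-5, 1)*h(4) = 0*(4*(1 - 3*4)) = 0*(4*(1 - 12)) = 0*(4*(-11)) = 0*(-44) = 0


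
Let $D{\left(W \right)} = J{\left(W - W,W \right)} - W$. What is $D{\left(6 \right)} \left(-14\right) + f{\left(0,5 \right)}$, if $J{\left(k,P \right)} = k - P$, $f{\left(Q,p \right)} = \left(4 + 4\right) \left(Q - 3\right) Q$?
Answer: $168$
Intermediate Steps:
$f{\left(Q,p \right)} = Q \left(-24 + 8 Q\right)$ ($f{\left(Q,p \right)} = 8 \left(-3 + Q\right) Q = \left(-24 + 8 Q\right) Q = Q \left(-24 + 8 Q\right)$)
$D{\left(W \right)} = - 2 W$ ($D{\left(W \right)} = \left(\left(W - W\right) - W\right) - W = \left(0 - W\right) - W = - W - W = - 2 W$)
$D{\left(6 \right)} \left(-14\right) + f{\left(0,5 \right)} = \left(-2\right) 6 \left(-14\right) + 8 \cdot 0 \left(-3 + 0\right) = \left(-12\right) \left(-14\right) + 8 \cdot 0 \left(-3\right) = 168 + 0 = 168$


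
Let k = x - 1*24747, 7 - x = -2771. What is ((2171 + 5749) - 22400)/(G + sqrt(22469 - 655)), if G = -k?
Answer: -318111120/482615147 + 14480*sqrt(21814)/482615147 ≈ -0.65471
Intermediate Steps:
x = 2778 (x = 7 - 1*(-2771) = 7 + 2771 = 2778)
k = -21969 (k = 2778 - 1*24747 = 2778 - 24747 = -21969)
G = 21969 (G = -1*(-21969) = 21969)
((2171 + 5749) - 22400)/(G + sqrt(22469 - 655)) = ((2171 + 5749) - 22400)/(21969 + sqrt(22469 - 655)) = (7920 - 22400)/(21969 + sqrt(21814)) = -14480/(21969 + sqrt(21814))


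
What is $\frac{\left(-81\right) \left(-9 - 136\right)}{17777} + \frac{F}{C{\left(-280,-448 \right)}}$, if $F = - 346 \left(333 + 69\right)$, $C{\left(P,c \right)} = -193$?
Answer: $\frac{85341561}{118309} \approx 721.34$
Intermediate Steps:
$F = -139092$ ($F = \left(-346\right) 402 = -139092$)
$\frac{\left(-81\right) \left(-9 - 136\right)}{17777} + \frac{F}{C{\left(-280,-448 \right)}} = \frac{\left(-81\right) \left(-9 - 136\right)}{17777} - \frac{139092}{-193} = \left(-81\right) \left(-145\right) \frac{1}{17777} - - \frac{139092}{193} = 11745 \cdot \frac{1}{17777} + \frac{139092}{193} = \frac{405}{613} + \frac{139092}{193} = \frac{85341561}{118309}$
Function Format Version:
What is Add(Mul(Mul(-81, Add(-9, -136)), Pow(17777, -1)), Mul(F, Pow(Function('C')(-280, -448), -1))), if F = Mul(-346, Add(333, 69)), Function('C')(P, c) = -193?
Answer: Rational(85341561, 118309) ≈ 721.34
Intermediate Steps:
F = -139092 (F = Mul(-346, 402) = -139092)
Add(Mul(Mul(-81, Add(-9, -136)), Pow(17777, -1)), Mul(F, Pow(Function('C')(-280, -448), -1))) = Add(Mul(Mul(-81, Add(-9, -136)), Pow(17777, -1)), Mul(-139092, Pow(-193, -1))) = Add(Mul(Mul(-81, -145), Rational(1, 17777)), Mul(-139092, Rational(-1, 193))) = Add(Mul(11745, Rational(1, 17777)), Rational(139092, 193)) = Add(Rational(405, 613), Rational(139092, 193)) = Rational(85341561, 118309)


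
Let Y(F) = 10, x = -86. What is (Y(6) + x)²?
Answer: 5776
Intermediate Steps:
(Y(6) + x)² = (10 - 86)² = (-76)² = 5776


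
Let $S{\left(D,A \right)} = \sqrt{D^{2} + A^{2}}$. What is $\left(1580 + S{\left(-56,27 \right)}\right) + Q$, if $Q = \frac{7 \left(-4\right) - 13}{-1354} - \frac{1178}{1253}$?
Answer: $\frac{2679024321}{1696562} + \sqrt{3865} \approx 1641.3$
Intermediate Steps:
$S{\left(D,A \right)} = \sqrt{A^{2} + D^{2}}$
$Q = - \frac{1543639}{1696562}$ ($Q = \left(-28 - 13\right) \left(- \frac{1}{1354}\right) - \frac{1178}{1253} = \left(-41\right) \left(- \frac{1}{1354}\right) - \frac{1178}{1253} = \frac{41}{1354} - \frac{1178}{1253} = - \frac{1543639}{1696562} \approx -0.90986$)
$\left(1580 + S{\left(-56,27 \right)}\right) + Q = \left(1580 + \sqrt{27^{2} + \left(-56\right)^{2}}\right) - \frac{1543639}{1696562} = \left(1580 + \sqrt{729 + 3136}\right) - \frac{1543639}{1696562} = \left(1580 + \sqrt{3865}\right) - \frac{1543639}{1696562} = \frac{2679024321}{1696562} + \sqrt{3865}$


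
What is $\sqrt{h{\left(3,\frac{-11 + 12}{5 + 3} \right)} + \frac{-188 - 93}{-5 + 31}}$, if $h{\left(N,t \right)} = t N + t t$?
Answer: $\frac{9 i \sqrt{1391}}{104} \approx 3.2275 i$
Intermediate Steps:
$h{\left(N,t \right)} = t^{2} + N t$ ($h{\left(N,t \right)} = N t + t^{2} = t^{2} + N t$)
$\sqrt{h{\left(3,\frac{-11 + 12}{5 + 3} \right)} + \frac{-188 - 93}{-5 + 31}} = \sqrt{\frac{-11 + 12}{5 + 3} \left(3 + \frac{-11 + 12}{5 + 3}\right) + \frac{-188 - 93}{-5 + 31}} = \sqrt{1 \cdot \frac{1}{8} \left(3 + 1 \cdot \frac{1}{8}\right) - \frac{281}{26}} = \sqrt{\frac{3 + \frac{1}{8}}{8} - \frac{281}{26}} = \sqrt{\frac{1}{8} \cdot \frac{25}{8} - \frac{281}{26}} = \sqrt{\frac{25}{64} - \frac{281}{26}} = \sqrt{- \frac{8667}{832}} = \frac{9 i \sqrt{1391}}{104}$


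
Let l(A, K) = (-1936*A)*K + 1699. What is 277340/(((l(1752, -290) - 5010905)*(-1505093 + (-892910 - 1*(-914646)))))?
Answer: -138670/725831555381809 ≈ -1.9105e-10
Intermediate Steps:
l(A, K) = 1699 - 1936*A*K (l(A, K) = -1936*A*K + 1699 = 1699 - 1936*A*K)
277340/(((l(1752, -290) - 5010905)*(-1505093 + (-892910 - 1*(-914646))))) = 277340/((((1699 - 1936*1752*(-290)) - 5010905)*(-1505093 + (-892910 - 1*(-914646))))) = 277340/((((1699 + 983642880) - 5010905)*(-1505093 + (-892910 + 914646)))) = 277340/(((983644579 - 5010905)*(-1505093 + 21736))) = 277340/((978633674*(-1483357))) = 277340/(-1451663110763618) = 277340*(-1/1451663110763618) = -138670/725831555381809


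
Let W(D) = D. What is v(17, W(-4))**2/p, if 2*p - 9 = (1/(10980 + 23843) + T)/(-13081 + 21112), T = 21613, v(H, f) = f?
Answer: 2983077472/1089867039 ≈ 2.7371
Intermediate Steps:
p = 1089867039/186442342 (p = 9/2 + ((1/(10980 + 23843) + 21613)/(-13081 + 21112))/2 = 9/2 + ((1/34823 + 21613)/8031)/2 = 9/2 + ((1/34823 + 21613)*(1/8031))/2 = 9/2 + ((752629500/34823)*(1/8031))/2 = 9/2 + (1/2)*(250876500/93221171) = 9/2 + 125438250/93221171 = 1089867039/186442342 ≈ 5.8456)
v(17, W(-4))**2/p = (-4)**2/(1089867039/186442342) = 16*(186442342/1089867039) = 2983077472/1089867039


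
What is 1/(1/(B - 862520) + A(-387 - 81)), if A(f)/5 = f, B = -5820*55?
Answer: -1182620/2767330801 ≈ -0.00042735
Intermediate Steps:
B = -320100
A(f) = 5*f
1/(1/(B - 862520) + A(-387 - 81)) = 1/(1/(-320100 - 862520) + 5*(-387 - 81)) = 1/(1/(-1182620) + 5*(-468)) = 1/(-1/1182620 - 2340) = 1/(-2767330801/1182620) = -1182620/2767330801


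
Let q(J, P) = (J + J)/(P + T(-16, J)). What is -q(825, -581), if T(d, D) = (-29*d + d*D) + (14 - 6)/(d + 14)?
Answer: 150/1211 ≈ 0.12386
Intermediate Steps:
T(d, D) = -29*d + 8/(14 + d) + D*d (T(d, D) = (-29*d + D*d) + 8/(14 + d) = -29*d + 8/(14 + d) + D*d)
q(J, P) = 2*J/(460 + P - 16*J) (q(J, P) = (J + J)/(P + (8 - 406*(-16) - 29*(-16)**2 + J*(-16)**2 + 14*J*(-16))/(14 - 16)) = (2*J)/(P + (8 + 6496 - 29*256 + J*256 - 224*J)/(-2)) = (2*J)/(P - (8 + 6496 - 7424 + 256*J - 224*J)/2) = (2*J)/(P - (-920 + 32*J)/2) = (2*J)/(P + (460 - 16*J)) = (2*J)/(460 + P - 16*J) = 2*J/(460 + P - 16*J))
-q(825, -581) = -2*825/(460 - 581 - 16*825) = -2*825/(460 - 581 - 13200) = -2*825/(-13321) = -2*825*(-1)/13321 = -1*(-150/1211) = 150/1211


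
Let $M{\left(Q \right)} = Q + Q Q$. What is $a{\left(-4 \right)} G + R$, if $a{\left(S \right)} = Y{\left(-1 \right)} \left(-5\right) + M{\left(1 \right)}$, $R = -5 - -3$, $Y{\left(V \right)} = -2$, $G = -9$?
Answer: $-110$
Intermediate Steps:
$M{\left(Q \right)} = Q + Q^{2}$
$R = -2$ ($R = -5 + 3 = -2$)
$a{\left(S \right)} = 12$ ($a{\left(S \right)} = \left(-2\right) \left(-5\right) + 1 \left(1 + 1\right) = 10 + 1 \cdot 2 = 10 + 2 = 12$)
$a{\left(-4 \right)} G + R = 12 \left(-9\right) - 2 = -108 - 2 = -110$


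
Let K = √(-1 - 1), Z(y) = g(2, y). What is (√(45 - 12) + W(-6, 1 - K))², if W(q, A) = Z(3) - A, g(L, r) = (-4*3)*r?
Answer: (-37 + √33 + I*√2)² ≈ 974.9 - 88.404*I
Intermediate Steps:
g(L, r) = -12*r
Z(y) = -12*y
K = I*√2 (K = √(-2) = I*√2 ≈ 1.4142*I)
W(q, A) = -36 - A (W(q, A) = -12*3 - A = -36 - A)
(√(45 - 12) + W(-6, 1 - K))² = (√(45 - 12) + (-36 - (1 - I*√2)))² = (√33 + (-36 - (1 - I*√2)))² = (√33 + (-36 + (-1 + I*√2)))² = (√33 + (-37 + I*√2))² = (-37 + √33 + I*√2)²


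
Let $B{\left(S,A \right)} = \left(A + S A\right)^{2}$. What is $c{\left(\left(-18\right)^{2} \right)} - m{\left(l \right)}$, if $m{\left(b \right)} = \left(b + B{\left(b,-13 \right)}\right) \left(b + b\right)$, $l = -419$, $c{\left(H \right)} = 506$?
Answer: $24744411712$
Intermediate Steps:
$B{\left(S,A \right)} = \left(A + A S\right)^{2}$
$m{\left(b \right)} = 2 b \left(b + 169 \left(1 + b\right)^{2}\right)$ ($m{\left(b \right)} = \left(b + \left(-13\right)^{2} \left(1 + b\right)^{2}\right) \left(b + b\right) = \left(b + 169 \left(1 + b\right)^{2}\right) 2 b = 2 b \left(b + 169 \left(1 + b\right)^{2}\right)$)
$c{\left(\left(-18\right)^{2} \right)} - m{\left(l \right)} = 506 - 2 \left(-419\right) \left(-419 + 169 \left(1 - 419\right)^{2}\right) = 506 - 2 \left(-419\right) \left(-419 + 169 \left(-418\right)^{2}\right) = 506 - 2 \left(-419\right) \left(-419 + 169 \cdot 174724\right) = 506 - 2 \left(-419\right) \left(-419 + 29528356\right) = 506 - 2 \left(-419\right) 29527937 = 506 - -24744411206 = 506 + 24744411206 = 24744411712$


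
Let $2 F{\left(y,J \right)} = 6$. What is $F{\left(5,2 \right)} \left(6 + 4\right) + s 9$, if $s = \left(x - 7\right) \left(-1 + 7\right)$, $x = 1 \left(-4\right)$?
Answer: $-564$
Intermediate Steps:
$F{\left(y,J \right)} = 3$ ($F{\left(y,J \right)} = \frac{1}{2} \cdot 6 = 3$)
$x = -4$
$s = -66$ ($s = \left(-4 - 7\right) \left(-1 + 7\right) = \left(-11\right) 6 = -66$)
$F{\left(5,2 \right)} \left(6 + 4\right) + s 9 = 3 \left(6 + 4\right) - 594 = 3 \cdot 10 - 594 = 30 - 594 = -564$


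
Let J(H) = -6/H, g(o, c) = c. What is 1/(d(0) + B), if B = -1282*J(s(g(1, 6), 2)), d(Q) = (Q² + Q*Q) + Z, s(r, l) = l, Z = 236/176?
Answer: 44/169283 ≈ 0.00025992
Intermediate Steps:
Z = 59/44 (Z = 236*(1/176) = 59/44 ≈ 1.3409)
d(Q) = 59/44 + 2*Q² (d(Q) = (Q² + Q*Q) + 59/44 = (Q² + Q²) + 59/44 = 2*Q² + 59/44 = 59/44 + 2*Q²)
B = 3846 (B = -(-7692)/2 = -1282*(-3) = 3846)
1/(d(0) + B) = 1/((59/44 + 2*0²) + 3846) = 1/((59/44 + 2*0) + 3846) = 1/((59/44 + 0) + 3846) = 1/(59/44 + 3846) = 1/(169283/44) = 44/169283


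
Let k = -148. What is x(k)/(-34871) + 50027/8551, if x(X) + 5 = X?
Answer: 1745799820/298181921 ≈ 5.8548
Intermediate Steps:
x(X) = -5 + X
x(k)/(-34871) + 50027/8551 = (-5 - 148)/(-34871) + 50027/8551 = -153*(-1/34871) + 50027*(1/8551) = 153/34871 + 50027/8551 = 1745799820/298181921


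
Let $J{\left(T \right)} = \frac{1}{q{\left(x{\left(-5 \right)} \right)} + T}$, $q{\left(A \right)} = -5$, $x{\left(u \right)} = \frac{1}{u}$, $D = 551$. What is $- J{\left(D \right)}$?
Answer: $- \frac{1}{546} \approx -0.0018315$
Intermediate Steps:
$J{\left(T \right)} = \frac{1}{-5 + T}$
$- J{\left(D \right)} = - \frac{1}{-5 + 551} = - \frac{1}{546}$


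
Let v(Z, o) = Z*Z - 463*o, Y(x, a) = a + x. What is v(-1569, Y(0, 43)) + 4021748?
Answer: 6463600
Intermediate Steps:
v(Z, o) = Z**2 - 463*o
v(-1569, Y(0, 43)) + 4021748 = ((-1569)**2 - 463*(43 + 0)) + 4021748 = (2461761 - 463*43) + 4021748 = (2461761 - 19909) + 4021748 = 2441852 + 4021748 = 6463600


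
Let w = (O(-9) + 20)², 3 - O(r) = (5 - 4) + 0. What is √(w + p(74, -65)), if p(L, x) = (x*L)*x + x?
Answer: √313069 ≈ 559.53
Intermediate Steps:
O(r) = 2 (O(r) = 3 - ((5 - 4) + 0) = 3 - (1 + 0) = 3 - 1*1 = 3 - 1 = 2)
p(L, x) = x + L*x² (p(L, x) = (L*x)*x + x = L*x² + x = x + L*x²)
w = 484 (w = (2 + 20)² = 22² = 484)
√(w + p(74, -65)) = √(484 - 65*(1 + 74*(-65))) = √(484 - 65*(1 - 4810)) = √(484 - 65*(-4809)) = √(484 + 312585) = √313069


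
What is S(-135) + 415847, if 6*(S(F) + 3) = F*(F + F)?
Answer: 421919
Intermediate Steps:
S(F) = -3 + F**2/3 (S(F) = -3 + (F*(F + F))/6 = -3 + (F*(2*F))/6 = -3 + (2*F**2)/6 = -3 + F**2/3)
S(-135) + 415847 = (-3 + (1/3)*(-135)**2) + 415847 = (-3 + (1/3)*18225) + 415847 = (-3 + 6075) + 415847 = 6072 + 415847 = 421919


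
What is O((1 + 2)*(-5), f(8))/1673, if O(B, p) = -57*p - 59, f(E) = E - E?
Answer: -59/1673 ≈ -0.035266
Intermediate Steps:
f(E) = 0
O(B, p) = -59 - 57*p
O((1 + 2)*(-5), f(8))/1673 = (-59 - 57*0)/1673 = (-59 + 0)*(1/1673) = -59*1/1673 = -59/1673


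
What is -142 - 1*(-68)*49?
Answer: 3190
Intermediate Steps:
-142 - 1*(-68)*49 = -142 + 68*49 = -142 + 3332 = 3190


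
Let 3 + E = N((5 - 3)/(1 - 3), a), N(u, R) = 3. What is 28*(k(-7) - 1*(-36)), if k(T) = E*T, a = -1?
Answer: 1008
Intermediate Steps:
E = 0 (E = -3 + 3 = 0)
k(T) = 0 (k(T) = 0*T = 0)
28*(k(-7) - 1*(-36)) = 28*(0 - 1*(-36)) = 28*(0 + 36) = 28*36 = 1008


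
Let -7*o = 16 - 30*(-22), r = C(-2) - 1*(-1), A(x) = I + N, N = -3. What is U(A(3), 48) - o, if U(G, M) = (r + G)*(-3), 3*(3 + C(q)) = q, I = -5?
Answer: 900/7 ≈ 128.57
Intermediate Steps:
C(q) = -3 + q/3
A(x) = -8 (A(x) = -5 - 3 = -8)
r = -8/3 (r = (-3 + (⅓)*(-2)) - 1*(-1) = (-3 - ⅔) + 1 = -11/3 + 1 = -8/3 ≈ -2.6667)
U(G, M) = 8 - 3*G (U(G, M) = (-8/3 + G)*(-3) = 8 - 3*G)
o = -676/7 (o = -(16 - 30*(-22))/7 = -(16 + 660)/7 = -⅐*676 = -676/7 ≈ -96.571)
U(A(3), 48) - o = (8 - 3*(-8)) - 1*(-676/7) = (8 + 24) + 676/7 = 32 + 676/7 = 900/7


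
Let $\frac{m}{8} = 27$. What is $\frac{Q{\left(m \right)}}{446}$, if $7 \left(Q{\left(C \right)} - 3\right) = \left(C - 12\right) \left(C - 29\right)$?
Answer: $\frac{38169}{3122} \approx 12.226$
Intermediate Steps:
$m = 216$ ($m = 8 \cdot 27 = 216$)
$Q{\left(C \right)} = 3 + \frac{\left(-29 + C\right) \left(-12 + C\right)}{7}$ ($Q{\left(C \right)} = 3 + \frac{\left(C - 12\right) \left(C - 29\right)}{7} = 3 + \frac{\left(-12 + C\right) \left(-29 + C\right)}{7} = 3 + \frac{\left(-29 + C\right) \left(-12 + C\right)}{7}$)
$\frac{Q{\left(m \right)}}{446} = \frac{\frac{369}{7} - \frac{8856}{7} + \frac{216^{2}}{7}}{446} = \left(\frac{369}{7} - \frac{8856}{7} + \frac{1}{7} \cdot 46656\right) \frac{1}{446} = \left(\frac{369}{7} - \frac{8856}{7} + \frac{46656}{7}\right) \frac{1}{446} = \frac{38169}{7} \cdot \frac{1}{446} = \frac{38169}{3122}$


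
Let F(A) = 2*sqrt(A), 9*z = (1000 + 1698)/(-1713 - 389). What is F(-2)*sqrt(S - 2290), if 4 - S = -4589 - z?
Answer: 8*I*sqrt(2861705891)/3153 ≈ 135.73*I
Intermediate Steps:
z = -1349/9459 (z = ((1000 + 1698)/(-1713 - 389))/9 = (2698/(-2102))/9 = (2698*(-1/2102))/9 = (1/9)*(-1349/1051) = -1349/9459 ≈ -0.14262)
S = 43443838/9459 (S = 4 - (-4589 - 1*(-1349/9459)) = 4 - (-4589 + 1349/9459) = 4 - 1*(-43406002/9459) = 4 + 43406002/9459 = 43443838/9459 ≈ 4592.9)
F(-2)*sqrt(S - 2290) = (2*sqrt(-2))*sqrt(43443838/9459 - 2290) = (2*(I*sqrt(2)))*sqrt(21782728/9459) = (2*I*sqrt(2))*(2*sqrt(5723411782)/3153) = 8*I*sqrt(2861705891)/3153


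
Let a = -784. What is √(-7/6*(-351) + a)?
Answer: I*√1498/2 ≈ 19.352*I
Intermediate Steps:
√(-7/6*(-351) + a) = √(-7/6*(-351) - 784) = √(819/2 - 784) = √(-749/2) = I*√1498/2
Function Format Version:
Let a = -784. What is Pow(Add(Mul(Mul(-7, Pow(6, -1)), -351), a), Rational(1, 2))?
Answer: Mul(Rational(1, 2), I, Pow(1498, Rational(1, 2))) ≈ Mul(19.352, I)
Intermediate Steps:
Pow(Add(Mul(Mul(-7, Pow(6, -1)), -351), a), Rational(1, 2)) = Pow(Add(Mul(Mul(-7, Pow(6, -1)), -351), -784), Rational(1, 2)) = Pow(Add(Mul(Mul(-7, Rational(1, 6)), -351), -784), Rational(1, 2)) = Pow(Add(Mul(Rational(-7, 6), -351), -784), Rational(1, 2)) = Pow(Add(Rational(819, 2), -784), Rational(1, 2)) = Pow(Rational(-749, 2), Rational(1, 2)) = Mul(Rational(1, 2), I, Pow(1498, Rational(1, 2)))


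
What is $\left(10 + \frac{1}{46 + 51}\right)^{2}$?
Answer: $\frac{942841}{9409} \approx 100.21$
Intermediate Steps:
$\left(10 + \frac{1}{46 + 51}\right)^{2} = \left(10 + \frac{1}{97}\right)^{2} = \left(\frac{971}{97}\right)^{2} = \frac{942841}{9409}$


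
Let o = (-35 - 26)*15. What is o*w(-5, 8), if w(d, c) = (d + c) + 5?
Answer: -7320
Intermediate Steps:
o = -915 (o = -61*15 = -915)
w(d, c) = 5 + c + d (w(d, c) = (c + d) + 5 = 5 + c + d)
o*w(-5, 8) = -915*(5 + 8 - 5) = -915*8 = -7320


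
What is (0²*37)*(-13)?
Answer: 0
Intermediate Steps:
(0²*37)*(-13) = (0*37)*(-13) = 0*(-13) = 0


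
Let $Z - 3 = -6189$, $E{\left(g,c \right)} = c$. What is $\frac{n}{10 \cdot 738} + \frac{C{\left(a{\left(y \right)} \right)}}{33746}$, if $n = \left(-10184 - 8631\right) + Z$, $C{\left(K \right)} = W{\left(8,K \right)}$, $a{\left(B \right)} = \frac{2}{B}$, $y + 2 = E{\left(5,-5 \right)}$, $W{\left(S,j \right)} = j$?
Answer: $- \frac{2952900491}{871659180} \approx -3.3877$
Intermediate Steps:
$Z = -6186$ ($Z = 3 - 6189 = -6186$)
$y = -7$ ($y = -2 - 5 = -7$)
$C{\left(K \right)} = K$
$n = -25001$ ($n = \left(-10184 - 8631\right) - 6186 = -18815 - 6186 = -25001$)
$\frac{n}{10 \cdot 738} + \frac{C{\left(a{\left(y \right)} \right)}}{33746} = - \frac{25001}{10 \cdot 738} + \frac{2 \frac{1}{-7}}{33746} = - \frac{25001}{7380} + 2 \left(- \frac{1}{7}\right) \frac{1}{33746} = \left(-25001\right) \frac{1}{7380} - \frac{1}{118111} = - \frac{25001}{7380} - \frac{1}{118111} = - \frac{2952900491}{871659180}$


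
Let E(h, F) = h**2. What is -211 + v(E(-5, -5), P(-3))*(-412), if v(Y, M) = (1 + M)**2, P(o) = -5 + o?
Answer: -20399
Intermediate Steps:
-211 + v(E(-5, -5), P(-3))*(-412) = -211 + (1 + (-5 - 3))**2*(-412) = -211 + (1 - 8)**2*(-412) = -211 + (-7)**2*(-412) = -211 + 49*(-412) = -211 - 20188 = -20399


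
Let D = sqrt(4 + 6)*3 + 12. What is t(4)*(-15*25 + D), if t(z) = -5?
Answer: 1815 - 15*sqrt(10) ≈ 1767.6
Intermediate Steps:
D = 12 + 3*sqrt(10) (D = sqrt(10)*3 + 12 = 3*sqrt(10) + 12 = 12 + 3*sqrt(10) ≈ 21.487)
t(4)*(-15*25 + D) = -5*(-15*25 + (12 + 3*sqrt(10))) = -5*(-375 + (12 + 3*sqrt(10))) = -5*(-363 + 3*sqrt(10)) = 1815 - 15*sqrt(10)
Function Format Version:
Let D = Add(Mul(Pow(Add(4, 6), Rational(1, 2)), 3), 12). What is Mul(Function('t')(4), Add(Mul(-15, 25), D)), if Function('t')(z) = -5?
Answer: Add(1815, Mul(-15, Pow(10, Rational(1, 2)))) ≈ 1767.6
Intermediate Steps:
D = Add(12, Mul(3, Pow(10, Rational(1, 2)))) (D = Add(Mul(Pow(10, Rational(1, 2)), 3), 12) = Add(Mul(3, Pow(10, Rational(1, 2))), 12) = Add(12, Mul(3, Pow(10, Rational(1, 2)))) ≈ 21.487)
Mul(Function('t')(4), Add(Mul(-15, 25), D)) = Mul(-5, Add(Mul(-15, 25), Add(12, Mul(3, Pow(10, Rational(1, 2)))))) = Mul(-5, Add(-375, Add(12, Mul(3, Pow(10, Rational(1, 2)))))) = Mul(-5, Add(-363, Mul(3, Pow(10, Rational(1, 2))))) = Add(1815, Mul(-15, Pow(10, Rational(1, 2))))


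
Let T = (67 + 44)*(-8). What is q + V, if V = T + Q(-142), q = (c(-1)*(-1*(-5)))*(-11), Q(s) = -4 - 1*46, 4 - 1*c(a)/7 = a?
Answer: -2863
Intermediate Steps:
c(a) = 28 - 7*a
Q(s) = -50 (Q(s) = -4 - 46 = -50)
T = -888 (T = 111*(-8) = -888)
q = -1925 (q = ((28 - 7*(-1))*(-1*(-5)))*(-11) = ((28 + 7)*5)*(-11) = (35*5)*(-11) = 175*(-11) = -1925)
V = -938 (V = -888 - 50 = -938)
q + V = -1925 - 938 = -2863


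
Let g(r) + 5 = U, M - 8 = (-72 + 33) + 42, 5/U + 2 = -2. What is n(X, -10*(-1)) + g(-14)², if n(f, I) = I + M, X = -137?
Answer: 961/16 ≈ 60.063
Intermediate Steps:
U = -5/4 (U = 5/(-2 - 2) = 5/(-4) = 5*(-¼) = -5/4 ≈ -1.2500)
M = 11 (M = 8 + ((-72 + 33) + 42) = 8 + (-39 + 42) = 8 + 3 = 11)
g(r) = -25/4 (g(r) = -5 - 5/4 = -25/4)
n(f, I) = 11 + I (n(f, I) = I + 11 = 11 + I)
n(X, -10*(-1)) + g(-14)² = (11 - 10*(-1)) + (-25/4)² = (11 + 10) + 625/16 = 21 + 625/16 = 961/16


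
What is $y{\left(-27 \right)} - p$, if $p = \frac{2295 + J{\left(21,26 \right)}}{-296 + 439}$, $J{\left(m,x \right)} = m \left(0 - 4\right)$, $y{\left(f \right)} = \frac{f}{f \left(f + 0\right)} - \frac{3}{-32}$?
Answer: $- \frac{173027}{11232} \approx -15.405$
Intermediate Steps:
$y{\left(f \right)} = \frac{3}{32} + \frac{1}{f}$ ($y{\left(f \right)} = \frac{f}{f f} - - \frac{3}{32} = \frac{f}{f^{2}} + \frac{3}{32} = \frac{1}{f} + \frac{3}{32} = \frac{3}{32} + \frac{1}{f}$)
$J{\left(m,x \right)} = - 4 m$ ($J{\left(m,x \right)} = m \left(-4\right) = - 4 m$)
$p = \frac{201}{13}$ ($p = \frac{2295 - 84}{-296 + 439} = \frac{2295 - 84}{143} = 2211 \cdot \frac{1}{143} = \frac{201}{13} \approx 15.462$)
$y{\left(-27 \right)} - p = \left(\frac{3}{32} + \frac{1}{-27}\right) - \frac{201}{13} = \left(\frac{3}{32} - \frac{1}{27}\right) - \frac{201}{13} = \frac{49}{864} - \frac{201}{13} = - \frac{173027}{11232}$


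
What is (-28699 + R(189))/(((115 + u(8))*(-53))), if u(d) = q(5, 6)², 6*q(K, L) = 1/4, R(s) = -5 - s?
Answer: 16642368/3510773 ≈ 4.7404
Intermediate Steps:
q(K, L) = 1/24 (q(K, L) = (⅙)/4 = (⅙)*(¼) = 1/24)
u(d) = 1/576 (u(d) = (1/24)² = 1/576)
(-28699 + R(189))/(((115 + u(8))*(-53))) = (-28699 + (-5 - 1*189))/(((115 + 1/576)*(-53))) = (-28699 + (-5 - 189))/(((66241/576)*(-53))) = (-28699 - 194)/(-3510773/576) = -28893*(-576/3510773) = 16642368/3510773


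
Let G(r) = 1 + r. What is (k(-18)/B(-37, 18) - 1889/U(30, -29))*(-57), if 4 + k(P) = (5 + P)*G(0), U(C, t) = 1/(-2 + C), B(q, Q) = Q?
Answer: 18089387/6 ≈ 3.0149e+6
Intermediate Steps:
k(P) = 1 + P (k(P) = -4 + (5 + P)*(1 + 0) = -4 + (5 + P)*1 = -4 + (5 + P) = 1 + P)
(k(-18)/B(-37, 18) - 1889/U(30, -29))*(-57) = ((1 - 18)/18 - 1889/(1/(-2 + 30)))*(-57) = (-17*1/18 - 1889/(1/28))*(-57) = (-17/18 - 1889/1/28)*(-57) = (-17/18 - 1889*28)*(-57) = (-17/18 - 52892)*(-57) = -952073/18*(-57) = 18089387/6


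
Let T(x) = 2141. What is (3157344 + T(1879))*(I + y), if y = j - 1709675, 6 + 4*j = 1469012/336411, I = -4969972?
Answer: -14199400862182551085/672822 ≈ -2.1104e+13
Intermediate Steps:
j = -274727/672822 (j = -3/2 + (1469012/336411)/4 = -3/2 + (1469012*(1/336411))/4 = -3/2 + (1/4)*(1469012/336411) = -3/2 + 367253/336411 = -274727/672822 ≈ -0.40832)
y = -1150307227577/672822 (y = -274727/672822 - 1709675 = -1150307227577/672822 ≈ -1.7097e+6)
(3157344 + T(1879))*(I + y) = (3157344 + 2141)*(-4969972 - 1150307227577/672822) = 3159485*(-4494213728561/672822) = -14199400862182551085/672822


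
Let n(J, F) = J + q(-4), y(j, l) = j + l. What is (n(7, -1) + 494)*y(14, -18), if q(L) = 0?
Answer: -2004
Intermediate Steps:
n(J, F) = J (n(J, F) = J + 0 = J)
(n(7, -1) + 494)*y(14, -18) = (7 + 494)*(14 - 18) = 501*(-4) = -2004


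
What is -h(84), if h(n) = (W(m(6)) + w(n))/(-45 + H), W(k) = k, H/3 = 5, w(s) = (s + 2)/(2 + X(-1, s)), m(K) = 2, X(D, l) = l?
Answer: 1/10 ≈ 0.10000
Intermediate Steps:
w(s) = 1 (w(s) = (s + 2)/(2 + s) = (2 + s)/(2 + s) = 1)
H = 15 (H = 3*5 = 15)
h(n) = -1/10 (h(n) = (2 + 1)/(-45 + 15) = 3/(-30) = 3*(-1/30) = -1/10)
-h(84) = -1*(-1/10) = 1/10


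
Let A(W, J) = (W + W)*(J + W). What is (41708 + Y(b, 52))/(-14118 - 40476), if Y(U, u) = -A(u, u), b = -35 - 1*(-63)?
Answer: -15446/27297 ≈ -0.56585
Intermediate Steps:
A(W, J) = 2*W*(J + W) (A(W, J) = (2*W)*(J + W) = 2*W*(J + W))
b = 28 (b = -35 + 63 = 28)
Y(U, u) = -4*u² (Y(U, u) = -2*u*(u + u) = -2*u*2*u = -4*u²)
(41708 + Y(b, 52))/(-14118 - 40476) = (41708 - 4*52²)/(-14118 - 40476) = (41708 - 4*2704)/(-54594) = (41708 - 10816)*(-1/54594) = 30892*(-1/54594) = -15446/27297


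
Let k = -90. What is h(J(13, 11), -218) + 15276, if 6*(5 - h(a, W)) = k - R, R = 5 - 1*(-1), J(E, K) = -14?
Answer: 15297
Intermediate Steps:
R = 6 (R = 5 + 1 = 6)
h(a, W) = 21 (h(a, W) = 5 - (-90 - 1*6)/6 = 5 - (-90 - 6)/6 = 5 - 1/6*(-96) = 5 + 16 = 21)
h(J(13, 11), -218) + 15276 = 21 + 15276 = 15297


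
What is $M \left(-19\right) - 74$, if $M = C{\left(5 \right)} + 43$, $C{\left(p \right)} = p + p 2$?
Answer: $-1176$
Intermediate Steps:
$C{\left(p \right)} = 3 p$ ($C{\left(p \right)} = p + 2 p = 3 p$)
$M = 58$ ($M = 3 \cdot 5 + 43 = 15 + 43 = 58$)
$M \left(-19\right) - 74 = 58 \left(-19\right) - 74 = -1102 - 74 = -1176$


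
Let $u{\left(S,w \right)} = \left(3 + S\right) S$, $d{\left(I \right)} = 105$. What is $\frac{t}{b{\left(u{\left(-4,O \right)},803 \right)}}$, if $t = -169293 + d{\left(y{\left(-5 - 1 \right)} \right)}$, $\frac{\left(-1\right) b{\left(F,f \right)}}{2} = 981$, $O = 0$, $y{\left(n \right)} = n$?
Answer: $\frac{28198}{327} \approx 86.232$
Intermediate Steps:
$u{\left(S,w \right)} = S \left(3 + S\right)$
$b{\left(F,f \right)} = -1962$ ($b{\left(F,f \right)} = \left(-2\right) 981 = -1962$)
$t = -169188$ ($t = -169293 + 105 = -169188$)
$\frac{t}{b{\left(u{\left(-4,O \right)},803 \right)}} = - \frac{169188}{-1962} = \left(-169188\right) \left(- \frac{1}{1962}\right) = \frac{28198}{327}$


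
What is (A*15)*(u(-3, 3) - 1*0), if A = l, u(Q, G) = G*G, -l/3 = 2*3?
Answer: -2430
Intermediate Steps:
l = -18 (l = -6*3 = -3*6 = -18)
u(Q, G) = G**2
A = -18
(A*15)*(u(-3, 3) - 1*0) = (-18*15)*(3**2 - 1*0) = -270*(9 + 0) = -270*9 = -2430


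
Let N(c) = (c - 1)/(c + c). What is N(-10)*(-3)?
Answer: -33/20 ≈ -1.6500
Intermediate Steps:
N(c) = (-1 + c)/(2*c) (N(c) = (-1 + c)/((2*c)) = (-1 + c)*(1/(2*c)) = (-1 + c)/(2*c))
N(-10)*(-3) = ((1/2)*(-1 - 10)/(-10))*(-3) = ((1/2)*(-1/10)*(-11))*(-3) = (11/20)*(-3) = -33/20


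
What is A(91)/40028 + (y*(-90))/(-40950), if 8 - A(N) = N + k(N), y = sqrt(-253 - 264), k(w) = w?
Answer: -87/20014 + I*sqrt(517)/455 ≈ -0.004347 + 0.049973*I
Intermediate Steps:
y = I*sqrt(517) (y = sqrt(-517) = I*sqrt(517) ≈ 22.738*I)
A(N) = 8 - 2*N (A(N) = 8 - (N + N) = 8 - 2*N)
A(91)/40028 + (y*(-90))/(-40950) = (8 - 2*91)/40028 + ((I*sqrt(517))*(-90))/(-40950) = (8 - 182)*(1/40028) - 90*I*sqrt(517)*(-1/40950) = -174*1/40028 + I*sqrt(517)/455 = -87/20014 + I*sqrt(517)/455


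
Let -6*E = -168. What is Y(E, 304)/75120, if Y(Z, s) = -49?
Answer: -49/75120 ≈ -0.00065229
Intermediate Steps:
E = 28 (E = -1/6*(-168) = 28)
Y(E, 304)/75120 = -49/75120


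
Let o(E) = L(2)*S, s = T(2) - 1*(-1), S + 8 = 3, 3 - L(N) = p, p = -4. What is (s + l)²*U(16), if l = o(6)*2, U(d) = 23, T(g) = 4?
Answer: 97175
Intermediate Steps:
L(N) = 7 (L(N) = 3 - 1*(-4) = 3 + 4 = 7)
S = -5 (S = -8 + 3 = -5)
s = 5 (s = 4 - 1*(-1) = 4 + 1 = 5)
o(E) = -35 (o(E) = 7*(-5) = -35)
l = -70 (l = -35*2 = -70)
(s + l)²*U(16) = (5 - 70)²*23 = (-65)²*23 = 4225*23 = 97175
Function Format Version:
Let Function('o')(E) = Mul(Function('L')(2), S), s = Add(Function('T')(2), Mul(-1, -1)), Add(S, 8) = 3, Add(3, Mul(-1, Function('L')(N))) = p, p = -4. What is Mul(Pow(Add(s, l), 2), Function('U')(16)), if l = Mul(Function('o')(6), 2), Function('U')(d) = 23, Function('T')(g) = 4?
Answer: 97175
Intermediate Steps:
Function('L')(N) = 7 (Function('L')(N) = Add(3, Mul(-1, -4)) = Add(3, 4) = 7)
S = -5 (S = Add(-8, 3) = -5)
s = 5 (s = Add(4, Mul(-1, -1)) = Add(4, 1) = 5)
Function('o')(E) = -35 (Function('o')(E) = Mul(7, -5) = -35)
l = -70 (l = Mul(-35, 2) = -70)
Mul(Pow(Add(s, l), 2), Function('U')(16)) = Mul(Pow(Add(5, -70), 2), 23) = Mul(Pow(-65, 2), 23) = Mul(4225, 23) = 97175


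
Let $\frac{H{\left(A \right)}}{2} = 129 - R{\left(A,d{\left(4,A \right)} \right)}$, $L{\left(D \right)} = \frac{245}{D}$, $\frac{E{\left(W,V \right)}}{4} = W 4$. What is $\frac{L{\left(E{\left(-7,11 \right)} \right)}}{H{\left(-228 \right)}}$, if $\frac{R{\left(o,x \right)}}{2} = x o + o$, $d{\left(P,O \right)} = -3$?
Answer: $\frac{35}{25056} \approx 0.0013969$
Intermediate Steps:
$E{\left(W,V \right)} = 16 W$ ($E{\left(W,V \right)} = 4 W 4 = 4 \cdot 4 W = 16 W$)
$R{\left(o,x \right)} = 2 o + 2 o x$ ($R{\left(o,x \right)} = 2 \left(x o + o\right) = 2 \left(o x + o\right) = 2 \left(o + o x\right) = 2 o + 2 o x$)
$H{\left(A \right)} = 258 + 8 A$ ($H{\left(A \right)} = 2 \left(129 - 2 A \left(1 - 3\right)\right) = 2 \left(129 - 2 A \left(-2\right)\right) = 2 \left(129 - - 4 A\right) = 2 \left(129 + 4 A\right) = 258 + 8 A$)
$\frac{L{\left(E{\left(-7,11 \right)} \right)}}{H{\left(-228 \right)}} = \frac{245 \frac{1}{16 \left(-7\right)}}{258 + 8 \left(-228\right)} = \frac{245 \frac{1}{-112}}{258 - 1824} = \frac{245 \left(- \frac{1}{112}\right)}{-1566} = \left(- \frac{35}{16}\right) \left(- \frac{1}{1566}\right) = \frac{35}{25056}$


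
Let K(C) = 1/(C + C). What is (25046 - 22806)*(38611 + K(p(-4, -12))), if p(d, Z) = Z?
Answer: 259465640/3 ≈ 8.6489e+7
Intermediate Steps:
K(C) = 1/(2*C)
(25046 - 22806)*(38611 + K(p(-4, -12))) = (25046 - 22806)*(38611 + (½)/(-12)) = 2240*(38611 + (½)*(-1/12)) = 2240*(38611 - 1/24) = 2240*(926663/24) = 259465640/3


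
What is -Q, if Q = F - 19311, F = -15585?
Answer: 34896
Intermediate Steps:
Q = -34896 (Q = -15585 - 19311 = -34896)
-Q = -1*(-34896) = 34896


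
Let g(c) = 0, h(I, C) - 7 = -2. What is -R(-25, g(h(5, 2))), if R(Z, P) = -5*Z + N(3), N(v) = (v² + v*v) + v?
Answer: -146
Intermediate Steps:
N(v) = v + 2*v² (N(v) = (v² + v²) + v = 2*v² + v = v + 2*v²)
h(I, C) = 5 (h(I, C) = 7 - 2 = 5)
R(Z, P) = 21 - 5*Z (R(Z, P) = -5*Z + 3*(1 + 2*3) = -5*Z + 3*(1 + 6) = -5*Z + 3*7 = -5*Z + 21 = 21 - 5*Z)
-R(-25, g(h(5, 2))) = -(21 - 5*(-25)) = -(21 + 125) = -1*146 = -146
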